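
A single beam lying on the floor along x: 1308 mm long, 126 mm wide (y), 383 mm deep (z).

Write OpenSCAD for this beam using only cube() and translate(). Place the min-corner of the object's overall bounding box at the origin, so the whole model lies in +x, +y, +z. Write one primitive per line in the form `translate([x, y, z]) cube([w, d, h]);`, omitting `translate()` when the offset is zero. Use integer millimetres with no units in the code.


cube([1308, 126, 383]);


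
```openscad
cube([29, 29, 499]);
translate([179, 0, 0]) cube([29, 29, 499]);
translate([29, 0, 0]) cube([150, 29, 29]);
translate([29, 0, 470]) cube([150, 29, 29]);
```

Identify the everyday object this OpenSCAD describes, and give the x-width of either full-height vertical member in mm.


A picture frame. The border width is 29 mm.

Four thin pieces enclosing a rectangular opening — a picture frame. The two full-height stiles are 499 mm tall; the top rail sits at z = 470 and is 29 mm tall, so the border above the opening is 499 − 470 = 29 mm, matching the stile x-width.


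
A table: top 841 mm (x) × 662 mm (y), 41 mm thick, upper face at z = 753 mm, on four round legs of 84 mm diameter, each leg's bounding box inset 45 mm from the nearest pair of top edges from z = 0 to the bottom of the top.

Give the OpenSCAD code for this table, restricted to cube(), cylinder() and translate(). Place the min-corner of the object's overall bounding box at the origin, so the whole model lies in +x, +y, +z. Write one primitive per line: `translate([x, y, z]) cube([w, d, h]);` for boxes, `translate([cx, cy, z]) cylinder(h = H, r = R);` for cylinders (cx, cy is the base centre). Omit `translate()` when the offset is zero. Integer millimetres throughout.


translate([0, 0, 712]) cube([841, 662, 41]);
translate([87, 87, 0]) cylinder(h = 712, r = 42);
translate([754, 87, 0]) cylinder(h = 712, r = 42);
translate([87, 575, 0]) cylinder(h = 712, r = 42);
translate([754, 575, 0]) cylinder(h = 712, r = 42);


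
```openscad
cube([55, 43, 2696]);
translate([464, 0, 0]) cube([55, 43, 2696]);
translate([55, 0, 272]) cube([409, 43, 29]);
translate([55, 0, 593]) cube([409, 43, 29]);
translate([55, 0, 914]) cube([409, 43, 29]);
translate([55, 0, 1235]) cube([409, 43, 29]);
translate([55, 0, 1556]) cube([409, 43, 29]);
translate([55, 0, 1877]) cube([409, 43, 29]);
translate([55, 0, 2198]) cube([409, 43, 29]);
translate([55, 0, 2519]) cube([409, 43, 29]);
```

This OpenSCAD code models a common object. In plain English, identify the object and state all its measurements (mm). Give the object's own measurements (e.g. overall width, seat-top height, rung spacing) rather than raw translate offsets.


A straight ladder. Two 55×43 mm vertical rails, 2696 mm tall, stand 519 mm apart (outside-to-outside) with their front faces coplanar on the −y side. 8 rungs, each 43 mm deep and 29 mm tall, span between the inner faces of the rails, front faces flush with the rails. The lowest rung's underside is at z = 272 mm and rungs are spaced 321 mm apart (underside to underside).


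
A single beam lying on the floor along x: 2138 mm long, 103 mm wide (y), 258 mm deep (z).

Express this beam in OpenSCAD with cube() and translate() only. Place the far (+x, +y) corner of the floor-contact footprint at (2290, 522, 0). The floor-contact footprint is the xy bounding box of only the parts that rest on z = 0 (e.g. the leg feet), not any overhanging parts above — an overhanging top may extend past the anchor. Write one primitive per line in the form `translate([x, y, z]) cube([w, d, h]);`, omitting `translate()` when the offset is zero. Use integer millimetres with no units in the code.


translate([152, 419, 0]) cube([2138, 103, 258]);


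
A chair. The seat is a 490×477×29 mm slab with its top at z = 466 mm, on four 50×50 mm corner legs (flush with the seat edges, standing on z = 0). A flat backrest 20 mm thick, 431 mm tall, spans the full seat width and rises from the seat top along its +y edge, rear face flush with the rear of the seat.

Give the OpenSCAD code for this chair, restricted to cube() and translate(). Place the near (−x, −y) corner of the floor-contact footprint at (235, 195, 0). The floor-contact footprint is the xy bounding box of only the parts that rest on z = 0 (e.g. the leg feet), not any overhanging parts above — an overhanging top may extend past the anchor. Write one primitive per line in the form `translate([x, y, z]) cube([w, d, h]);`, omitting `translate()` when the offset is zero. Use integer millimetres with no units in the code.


translate([235, 195, 437]) cube([490, 477, 29]);
translate([235, 195, 0]) cube([50, 50, 437]);
translate([675, 195, 0]) cube([50, 50, 437]);
translate([235, 622, 0]) cube([50, 50, 437]);
translate([675, 622, 0]) cube([50, 50, 437]);
translate([235, 652, 466]) cube([490, 20, 431]);


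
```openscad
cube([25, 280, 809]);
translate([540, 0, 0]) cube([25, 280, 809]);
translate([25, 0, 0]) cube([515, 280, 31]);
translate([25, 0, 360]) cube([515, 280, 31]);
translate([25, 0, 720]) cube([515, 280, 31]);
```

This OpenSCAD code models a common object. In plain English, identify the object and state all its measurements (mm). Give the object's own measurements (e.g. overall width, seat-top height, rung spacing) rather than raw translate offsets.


An open bookshelf. Two side panels, each 25 mm thick, 280 mm deep and 809 mm tall, stand 565 mm apart (outside-to-outside). Between them sit 3 shelves, each 31 mm thick and 280 mm deep, spanning the full gap between the sides. The bottom shelf rests on the floor (its underside at z = 0) and the clear gap between one shelf's top and the next shelf's underside is 329 mm.


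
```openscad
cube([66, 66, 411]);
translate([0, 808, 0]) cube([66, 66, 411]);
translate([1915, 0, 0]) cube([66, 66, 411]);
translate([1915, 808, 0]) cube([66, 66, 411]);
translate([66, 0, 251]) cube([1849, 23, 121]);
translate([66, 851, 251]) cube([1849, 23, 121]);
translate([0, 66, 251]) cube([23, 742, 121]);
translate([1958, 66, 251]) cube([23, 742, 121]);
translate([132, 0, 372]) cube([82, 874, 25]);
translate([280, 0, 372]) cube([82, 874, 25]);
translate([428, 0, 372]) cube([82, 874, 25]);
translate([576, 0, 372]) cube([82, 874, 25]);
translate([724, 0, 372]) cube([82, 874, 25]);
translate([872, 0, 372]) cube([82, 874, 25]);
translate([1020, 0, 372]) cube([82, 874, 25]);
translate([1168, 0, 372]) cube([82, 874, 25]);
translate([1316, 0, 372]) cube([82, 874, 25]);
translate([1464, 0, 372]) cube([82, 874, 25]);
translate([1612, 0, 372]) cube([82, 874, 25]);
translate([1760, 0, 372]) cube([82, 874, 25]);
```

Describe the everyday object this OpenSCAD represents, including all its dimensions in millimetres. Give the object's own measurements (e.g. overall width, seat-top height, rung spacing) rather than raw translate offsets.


A bed frame 1981 mm long (x) by 874 mm wide (y). Four 66×66 mm corner posts, 411 mm tall, at the corners of the footprint. Four rails of 23 mm thickness and 121 mm height run between adjacent posts with their undersides at z = 251 mm, their outer faces flush with the outside of the frame (the two x-running rails run between the posts' inner faces; the two y-running rails run between the posts' inner faces). 12 slats, each 82 mm wide (x) and 25 mm thick, lie across the top of the two x-running rails, running the full 874 mm width of the frame in y; along x they sit between the end posts with a 66 mm gap after the −x posts and between neighbouring slats, leaving 73 mm before the +x posts.


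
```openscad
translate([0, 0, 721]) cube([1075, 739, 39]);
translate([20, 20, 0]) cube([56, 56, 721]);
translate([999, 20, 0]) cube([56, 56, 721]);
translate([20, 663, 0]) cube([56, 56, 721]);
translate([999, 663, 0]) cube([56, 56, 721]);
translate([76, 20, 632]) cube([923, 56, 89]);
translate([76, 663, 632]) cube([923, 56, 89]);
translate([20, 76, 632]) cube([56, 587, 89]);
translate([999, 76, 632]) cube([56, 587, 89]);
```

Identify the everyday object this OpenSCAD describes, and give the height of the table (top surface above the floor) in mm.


A table. The table height is 760 mm.

A 1075×739×39 slab sits at z = 721 on four 56 mm square posts — a table. The top surface is at 721 + 39 = 760 mm.


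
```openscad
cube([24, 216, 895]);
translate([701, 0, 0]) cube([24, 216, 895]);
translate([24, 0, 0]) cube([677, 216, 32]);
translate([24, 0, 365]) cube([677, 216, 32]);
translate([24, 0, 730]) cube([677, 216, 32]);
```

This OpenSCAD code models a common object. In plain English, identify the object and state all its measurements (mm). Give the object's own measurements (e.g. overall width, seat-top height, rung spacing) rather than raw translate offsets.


An open bookshelf. Two side panels, each 24 mm thick, 216 mm deep and 895 mm tall, stand 725 mm apart (outside-to-outside). Between them sit 3 shelves, each 32 mm thick and 216 mm deep, spanning the full gap between the sides. The bottom shelf rests on the floor (its underside at z = 0) and the clear gap between one shelf's top and the next shelf's underside is 333 mm.


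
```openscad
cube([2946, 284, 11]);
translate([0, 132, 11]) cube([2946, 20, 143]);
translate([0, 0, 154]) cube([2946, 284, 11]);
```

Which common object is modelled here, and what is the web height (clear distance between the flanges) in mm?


An I-beam. The web height is 143 mm.

Two wide flanges with a thin centred web — an I-beam. Overall 165 mm minus two 11 mm flanges gives a web of 165 − 2·11 = 143 mm.


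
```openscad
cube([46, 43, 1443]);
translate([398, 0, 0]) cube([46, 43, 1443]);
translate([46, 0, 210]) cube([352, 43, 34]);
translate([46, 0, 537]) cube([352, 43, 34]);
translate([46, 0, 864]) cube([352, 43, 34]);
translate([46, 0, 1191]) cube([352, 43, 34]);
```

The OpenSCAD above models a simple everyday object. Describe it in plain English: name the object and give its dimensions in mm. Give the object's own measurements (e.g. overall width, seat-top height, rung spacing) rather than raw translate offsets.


A straight ladder. Two 46×43 mm vertical rails, 1443 mm tall, stand 444 mm apart (outside-to-outside) with their front faces coplanar on the −y side. 4 rungs, each 43 mm deep and 34 mm tall, span between the inner faces of the rails, front faces flush with the rails. The lowest rung's underside is at z = 210 mm and rungs are spaced 327 mm apart (underside to underside).


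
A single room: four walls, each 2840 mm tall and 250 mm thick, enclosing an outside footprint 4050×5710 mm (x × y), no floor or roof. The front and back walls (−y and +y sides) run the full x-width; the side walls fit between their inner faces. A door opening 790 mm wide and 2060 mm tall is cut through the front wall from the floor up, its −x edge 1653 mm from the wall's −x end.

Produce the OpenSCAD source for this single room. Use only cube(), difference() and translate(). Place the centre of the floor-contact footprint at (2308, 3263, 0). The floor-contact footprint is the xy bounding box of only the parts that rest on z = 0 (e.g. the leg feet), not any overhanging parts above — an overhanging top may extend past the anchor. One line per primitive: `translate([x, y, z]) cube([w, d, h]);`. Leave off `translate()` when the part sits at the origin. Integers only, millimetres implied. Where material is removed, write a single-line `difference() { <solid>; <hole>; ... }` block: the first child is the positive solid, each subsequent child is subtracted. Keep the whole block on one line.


difference() { translate([283, 408, 0]) cube([4050, 250, 2840]); translate([1936, 408, 0]) cube([790, 250, 2060]); }
translate([283, 5868, 0]) cube([4050, 250, 2840]);
translate([283, 658, 0]) cube([250, 5210, 2840]);
translate([4083, 658, 0]) cube([250, 5210, 2840]);


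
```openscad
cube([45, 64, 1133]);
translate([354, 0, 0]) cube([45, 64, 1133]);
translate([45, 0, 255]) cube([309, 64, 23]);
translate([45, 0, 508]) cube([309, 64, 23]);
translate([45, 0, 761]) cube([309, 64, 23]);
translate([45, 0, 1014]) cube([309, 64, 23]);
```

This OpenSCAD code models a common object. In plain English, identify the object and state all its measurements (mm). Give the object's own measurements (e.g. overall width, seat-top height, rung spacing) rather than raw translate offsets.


A straight ladder. Two 45×64 mm vertical rails, 1133 mm tall, stand 399 mm apart (outside-to-outside) with their front faces coplanar on the −y side. 4 rungs, each 64 mm deep and 23 mm tall, span between the inner faces of the rails, front faces flush with the rails. The lowest rung's underside is at z = 255 mm and rungs are spaced 253 mm apart (underside to underside).


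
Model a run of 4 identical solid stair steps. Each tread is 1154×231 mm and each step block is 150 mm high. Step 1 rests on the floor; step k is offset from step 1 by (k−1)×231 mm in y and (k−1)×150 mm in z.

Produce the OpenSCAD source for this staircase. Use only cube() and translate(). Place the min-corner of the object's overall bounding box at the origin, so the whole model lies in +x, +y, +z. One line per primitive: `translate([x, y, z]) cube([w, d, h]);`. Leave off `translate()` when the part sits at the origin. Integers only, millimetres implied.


cube([1154, 231, 150]);
translate([0, 231, 150]) cube([1154, 231, 150]);
translate([0, 462, 300]) cube([1154, 231, 150]);
translate([0, 693, 450]) cube([1154, 231, 150]);


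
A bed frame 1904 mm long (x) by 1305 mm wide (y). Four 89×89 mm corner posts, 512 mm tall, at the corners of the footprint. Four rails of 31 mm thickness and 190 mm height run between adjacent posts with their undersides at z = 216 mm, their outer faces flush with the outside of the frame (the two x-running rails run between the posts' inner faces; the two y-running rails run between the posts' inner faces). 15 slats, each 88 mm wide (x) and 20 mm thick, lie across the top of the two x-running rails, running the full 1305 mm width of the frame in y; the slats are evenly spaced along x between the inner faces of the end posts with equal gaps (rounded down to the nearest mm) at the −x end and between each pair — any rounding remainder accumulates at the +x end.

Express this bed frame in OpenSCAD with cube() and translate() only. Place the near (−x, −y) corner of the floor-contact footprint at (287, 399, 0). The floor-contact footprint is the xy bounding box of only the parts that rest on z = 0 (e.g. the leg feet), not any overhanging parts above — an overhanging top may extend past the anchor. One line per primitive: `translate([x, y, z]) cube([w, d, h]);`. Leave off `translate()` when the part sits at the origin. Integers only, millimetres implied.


translate([287, 399, 0]) cube([89, 89, 512]);
translate([287, 1615, 0]) cube([89, 89, 512]);
translate([2102, 399, 0]) cube([89, 89, 512]);
translate([2102, 1615, 0]) cube([89, 89, 512]);
translate([376, 399, 216]) cube([1726, 31, 190]);
translate([376, 1673, 216]) cube([1726, 31, 190]);
translate([287, 488, 216]) cube([31, 1127, 190]);
translate([2160, 488, 216]) cube([31, 1127, 190]);
translate([401, 399, 406]) cube([88, 1305, 20]);
translate([514, 399, 406]) cube([88, 1305, 20]);
translate([627, 399, 406]) cube([88, 1305, 20]);
translate([740, 399, 406]) cube([88, 1305, 20]);
translate([853, 399, 406]) cube([88, 1305, 20]);
translate([966, 399, 406]) cube([88, 1305, 20]);
translate([1079, 399, 406]) cube([88, 1305, 20]);
translate([1192, 399, 406]) cube([88, 1305, 20]);
translate([1305, 399, 406]) cube([88, 1305, 20]);
translate([1418, 399, 406]) cube([88, 1305, 20]);
translate([1531, 399, 406]) cube([88, 1305, 20]);
translate([1644, 399, 406]) cube([88, 1305, 20]);
translate([1757, 399, 406]) cube([88, 1305, 20]);
translate([1870, 399, 406]) cube([88, 1305, 20]);
translate([1983, 399, 406]) cube([88, 1305, 20]);


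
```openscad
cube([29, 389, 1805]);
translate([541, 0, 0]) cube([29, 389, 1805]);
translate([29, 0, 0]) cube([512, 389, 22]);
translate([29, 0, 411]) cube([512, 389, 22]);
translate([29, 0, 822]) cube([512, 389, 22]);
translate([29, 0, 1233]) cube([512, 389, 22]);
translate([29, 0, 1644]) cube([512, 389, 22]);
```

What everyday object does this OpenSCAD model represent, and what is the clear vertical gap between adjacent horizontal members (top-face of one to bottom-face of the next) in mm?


A bookshelf. The clear shelf gap is 389 mm.

Two tall side panels with 5 horizontal boards between them — a bookshelf. The first two shelf undersides are at z = 0 and z = 411; with shelf thickness 22, the clear gap is 411 − 0 − 22 = 389 mm.


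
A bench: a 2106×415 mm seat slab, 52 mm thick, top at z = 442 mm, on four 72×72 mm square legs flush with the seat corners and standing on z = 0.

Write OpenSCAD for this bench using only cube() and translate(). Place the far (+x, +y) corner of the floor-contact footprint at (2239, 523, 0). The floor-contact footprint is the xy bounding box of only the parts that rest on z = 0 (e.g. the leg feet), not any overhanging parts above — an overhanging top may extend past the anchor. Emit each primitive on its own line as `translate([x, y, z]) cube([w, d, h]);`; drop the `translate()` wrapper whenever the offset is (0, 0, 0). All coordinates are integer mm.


translate([133, 108, 390]) cube([2106, 415, 52]);
translate([133, 108, 0]) cube([72, 72, 390]);
translate([133, 451, 0]) cube([72, 72, 390]);
translate([2167, 108, 0]) cube([72, 72, 390]);
translate([2167, 451, 0]) cube([72, 72, 390]);


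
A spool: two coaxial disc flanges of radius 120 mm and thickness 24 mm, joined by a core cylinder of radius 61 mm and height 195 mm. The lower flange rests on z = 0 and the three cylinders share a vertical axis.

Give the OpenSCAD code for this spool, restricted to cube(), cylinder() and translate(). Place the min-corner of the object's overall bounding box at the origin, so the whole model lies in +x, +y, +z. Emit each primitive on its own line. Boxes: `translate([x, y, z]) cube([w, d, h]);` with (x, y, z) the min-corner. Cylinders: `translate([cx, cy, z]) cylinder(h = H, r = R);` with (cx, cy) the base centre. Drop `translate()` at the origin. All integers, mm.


translate([120, 120, 0]) cylinder(h = 24, r = 120);
translate([120, 120, 24]) cylinder(h = 195, r = 61);
translate([120, 120, 219]) cylinder(h = 24, r = 120);


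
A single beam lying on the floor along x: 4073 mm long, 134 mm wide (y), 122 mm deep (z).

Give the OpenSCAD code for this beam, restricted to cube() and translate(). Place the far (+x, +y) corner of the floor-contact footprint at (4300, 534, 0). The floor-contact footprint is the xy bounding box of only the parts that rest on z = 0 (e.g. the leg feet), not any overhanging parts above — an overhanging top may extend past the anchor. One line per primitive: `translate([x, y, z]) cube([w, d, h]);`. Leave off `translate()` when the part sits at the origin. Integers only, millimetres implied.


translate([227, 400, 0]) cube([4073, 134, 122]);


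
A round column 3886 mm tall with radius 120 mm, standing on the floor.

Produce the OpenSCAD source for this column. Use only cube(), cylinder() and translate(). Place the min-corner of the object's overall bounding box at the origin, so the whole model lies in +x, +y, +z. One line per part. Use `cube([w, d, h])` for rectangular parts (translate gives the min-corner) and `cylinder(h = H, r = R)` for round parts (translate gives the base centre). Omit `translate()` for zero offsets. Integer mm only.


translate([120, 120, 0]) cylinder(h = 3886, r = 120);


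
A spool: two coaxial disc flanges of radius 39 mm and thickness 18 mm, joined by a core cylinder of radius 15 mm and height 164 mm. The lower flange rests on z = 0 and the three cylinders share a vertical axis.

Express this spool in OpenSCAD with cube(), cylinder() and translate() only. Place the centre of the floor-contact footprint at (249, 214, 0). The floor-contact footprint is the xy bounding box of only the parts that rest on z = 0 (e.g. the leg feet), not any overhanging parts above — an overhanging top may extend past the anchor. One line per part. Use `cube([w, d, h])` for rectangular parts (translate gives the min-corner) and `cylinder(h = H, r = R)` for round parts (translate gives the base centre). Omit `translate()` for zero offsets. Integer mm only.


translate([249, 214, 0]) cylinder(h = 18, r = 39);
translate([249, 214, 18]) cylinder(h = 164, r = 15);
translate([249, 214, 182]) cylinder(h = 18, r = 39);


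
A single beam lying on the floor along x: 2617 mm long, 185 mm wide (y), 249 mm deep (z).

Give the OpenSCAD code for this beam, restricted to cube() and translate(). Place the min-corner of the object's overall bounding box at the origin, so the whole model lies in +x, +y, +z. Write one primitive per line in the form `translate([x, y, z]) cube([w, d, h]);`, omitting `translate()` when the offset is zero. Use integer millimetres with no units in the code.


cube([2617, 185, 249]);


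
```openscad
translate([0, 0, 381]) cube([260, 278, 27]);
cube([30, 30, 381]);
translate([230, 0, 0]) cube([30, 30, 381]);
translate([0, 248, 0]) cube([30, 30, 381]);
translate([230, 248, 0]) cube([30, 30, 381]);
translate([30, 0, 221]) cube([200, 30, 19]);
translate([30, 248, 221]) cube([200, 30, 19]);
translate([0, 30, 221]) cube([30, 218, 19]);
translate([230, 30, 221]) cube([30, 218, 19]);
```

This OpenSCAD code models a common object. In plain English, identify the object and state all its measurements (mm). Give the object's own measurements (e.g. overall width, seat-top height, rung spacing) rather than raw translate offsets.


A simple wooden stool: a rectangular seat 260 mm (x) by 278 mm (y), 27 mm thick, top face at z = 408 mm, on four square legs, each 30×30 mm in cross-section. The legs rest on z = 0, each flush with a corner of the seat. Four stretchers, 30 mm wide and 19 mm tall, connect adjacent legs with their undersides at z = 221 mm, each running between the inner faces of the legs it joins and aligned with the legs' outer faces on the other axis.


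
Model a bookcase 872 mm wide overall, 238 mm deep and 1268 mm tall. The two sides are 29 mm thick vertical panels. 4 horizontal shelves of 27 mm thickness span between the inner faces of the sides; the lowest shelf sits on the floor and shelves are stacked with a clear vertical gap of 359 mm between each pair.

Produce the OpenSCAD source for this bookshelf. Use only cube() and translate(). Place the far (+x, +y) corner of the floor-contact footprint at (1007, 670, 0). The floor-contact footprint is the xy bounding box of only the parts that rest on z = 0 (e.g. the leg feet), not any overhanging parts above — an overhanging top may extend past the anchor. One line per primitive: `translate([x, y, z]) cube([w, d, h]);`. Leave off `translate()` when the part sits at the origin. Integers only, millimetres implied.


translate([135, 432, 0]) cube([29, 238, 1268]);
translate([978, 432, 0]) cube([29, 238, 1268]);
translate([164, 432, 0]) cube([814, 238, 27]);
translate([164, 432, 386]) cube([814, 238, 27]);
translate([164, 432, 772]) cube([814, 238, 27]);
translate([164, 432, 1158]) cube([814, 238, 27]);


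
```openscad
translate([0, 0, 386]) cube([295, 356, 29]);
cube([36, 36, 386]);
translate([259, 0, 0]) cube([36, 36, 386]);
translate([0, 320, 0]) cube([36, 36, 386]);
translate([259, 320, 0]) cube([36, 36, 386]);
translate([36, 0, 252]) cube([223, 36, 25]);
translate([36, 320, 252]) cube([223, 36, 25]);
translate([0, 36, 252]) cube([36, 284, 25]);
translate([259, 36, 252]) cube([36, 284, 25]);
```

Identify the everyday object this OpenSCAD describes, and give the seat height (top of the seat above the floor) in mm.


A stool. The seat height is 415 mm.

A 295×356×29 slab at z = 386 on four corner posts — a stool. The seat top is 386 + 29 = 415 mm.


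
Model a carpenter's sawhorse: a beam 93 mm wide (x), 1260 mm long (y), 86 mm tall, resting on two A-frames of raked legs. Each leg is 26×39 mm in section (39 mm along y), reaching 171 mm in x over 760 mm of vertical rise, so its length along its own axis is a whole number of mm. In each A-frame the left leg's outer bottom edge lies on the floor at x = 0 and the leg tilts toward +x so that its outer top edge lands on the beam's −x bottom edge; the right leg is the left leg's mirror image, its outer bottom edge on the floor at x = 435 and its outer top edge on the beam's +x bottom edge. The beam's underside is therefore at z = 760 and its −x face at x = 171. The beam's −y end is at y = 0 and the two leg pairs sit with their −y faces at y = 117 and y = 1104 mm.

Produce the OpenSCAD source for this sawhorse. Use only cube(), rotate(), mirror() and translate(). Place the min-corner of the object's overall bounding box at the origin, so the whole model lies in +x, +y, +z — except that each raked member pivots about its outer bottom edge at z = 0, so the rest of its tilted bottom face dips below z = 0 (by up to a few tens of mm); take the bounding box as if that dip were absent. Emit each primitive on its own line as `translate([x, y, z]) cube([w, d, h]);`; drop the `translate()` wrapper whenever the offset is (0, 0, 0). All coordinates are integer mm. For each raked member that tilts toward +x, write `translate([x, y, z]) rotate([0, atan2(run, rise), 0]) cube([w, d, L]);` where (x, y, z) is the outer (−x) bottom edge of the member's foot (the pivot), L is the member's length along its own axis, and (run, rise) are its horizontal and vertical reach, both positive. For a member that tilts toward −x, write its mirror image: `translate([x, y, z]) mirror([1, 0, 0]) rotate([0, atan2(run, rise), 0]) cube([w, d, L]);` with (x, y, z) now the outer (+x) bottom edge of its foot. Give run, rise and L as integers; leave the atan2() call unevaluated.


translate([171, 0, 760]) cube([93, 1260, 86]);
translate([0, 117, 0]) rotate([0, atan2(171, 760), 0]) cube([26, 39, 779]);
translate([435, 117, 0]) mirror([1, 0, 0]) rotate([0, atan2(171, 760), 0]) cube([26, 39, 779]);
translate([0, 1104, 0]) rotate([0, atan2(171, 760), 0]) cube([26, 39, 779]);
translate([435, 1104, 0]) mirror([1, 0, 0]) rotate([0, atan2(171, 760), 0]) cube([26, 39, 779]);


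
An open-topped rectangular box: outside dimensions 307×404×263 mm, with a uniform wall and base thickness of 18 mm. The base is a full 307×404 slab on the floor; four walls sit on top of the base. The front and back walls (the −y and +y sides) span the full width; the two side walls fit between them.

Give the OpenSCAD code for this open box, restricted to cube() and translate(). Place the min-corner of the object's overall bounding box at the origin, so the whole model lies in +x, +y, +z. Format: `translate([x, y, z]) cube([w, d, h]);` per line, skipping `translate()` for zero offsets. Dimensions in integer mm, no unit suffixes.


cube([307, 404, 18]);
translate([0, 0, 18]) cube([307, 18, 245]);
translate([0, 386, 18]) cube([307, 18, 245]);
translate([0, 18, 18]) cube([18, 368, 245]);
translate([289, 18, 18]) cube([18, 368, 245]);


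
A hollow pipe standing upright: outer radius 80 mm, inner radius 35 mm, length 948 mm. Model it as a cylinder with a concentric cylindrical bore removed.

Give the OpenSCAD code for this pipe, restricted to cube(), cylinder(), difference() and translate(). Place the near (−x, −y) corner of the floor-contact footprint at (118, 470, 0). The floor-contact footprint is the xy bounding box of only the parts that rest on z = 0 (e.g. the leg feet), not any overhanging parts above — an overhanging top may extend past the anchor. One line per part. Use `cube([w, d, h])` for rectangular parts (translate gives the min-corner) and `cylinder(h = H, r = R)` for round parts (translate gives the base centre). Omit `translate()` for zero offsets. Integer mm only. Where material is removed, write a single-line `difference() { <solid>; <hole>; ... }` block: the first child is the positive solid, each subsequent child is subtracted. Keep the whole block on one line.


difference() { translate([198, 550, 0]) cylinder(h = 948, r = 80); translate([198, 550, 0]) cylinder(h = 948, r = 35); }


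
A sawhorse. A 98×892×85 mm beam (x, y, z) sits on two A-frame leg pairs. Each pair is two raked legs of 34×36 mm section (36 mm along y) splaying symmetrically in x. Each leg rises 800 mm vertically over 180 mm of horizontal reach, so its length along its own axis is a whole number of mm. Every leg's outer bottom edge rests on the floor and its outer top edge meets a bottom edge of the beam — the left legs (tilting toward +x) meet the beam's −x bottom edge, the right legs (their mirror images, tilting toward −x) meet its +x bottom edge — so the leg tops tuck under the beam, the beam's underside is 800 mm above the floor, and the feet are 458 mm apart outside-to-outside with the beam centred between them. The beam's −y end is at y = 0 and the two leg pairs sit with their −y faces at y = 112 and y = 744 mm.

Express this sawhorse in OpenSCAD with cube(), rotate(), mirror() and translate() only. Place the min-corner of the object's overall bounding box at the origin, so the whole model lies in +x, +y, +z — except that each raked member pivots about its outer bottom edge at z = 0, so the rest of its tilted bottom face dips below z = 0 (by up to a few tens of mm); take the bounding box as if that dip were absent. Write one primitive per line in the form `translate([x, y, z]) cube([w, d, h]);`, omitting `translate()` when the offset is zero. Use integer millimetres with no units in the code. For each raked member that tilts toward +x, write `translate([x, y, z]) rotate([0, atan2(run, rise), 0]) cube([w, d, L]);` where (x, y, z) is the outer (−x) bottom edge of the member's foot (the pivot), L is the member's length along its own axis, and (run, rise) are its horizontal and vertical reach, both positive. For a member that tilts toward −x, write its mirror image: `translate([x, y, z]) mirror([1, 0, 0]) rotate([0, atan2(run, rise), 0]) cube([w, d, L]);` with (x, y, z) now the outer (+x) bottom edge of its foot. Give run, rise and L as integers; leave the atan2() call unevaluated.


translate([180, 0, 800]) cube([98, 892, 85]);
translate([0, 112, 0]) rotate([0, atan2(180, 800), 0]) cube([34, 36, 820]);
translate([458, 112, 0]) mirror([1, 0, 0]) rotate([0, atan2(180, 800), 0]) cube([34, 36, 820]);
translate([0, 744, 0]) rotate([0, atan2(180, 800), 0]) cube([34, 36, 820]);
translate([458, 744, 0]) mirror([1, 0, 0]) rotate([0, atan2(180, 800), 0]) cube([34, 36, 820]);


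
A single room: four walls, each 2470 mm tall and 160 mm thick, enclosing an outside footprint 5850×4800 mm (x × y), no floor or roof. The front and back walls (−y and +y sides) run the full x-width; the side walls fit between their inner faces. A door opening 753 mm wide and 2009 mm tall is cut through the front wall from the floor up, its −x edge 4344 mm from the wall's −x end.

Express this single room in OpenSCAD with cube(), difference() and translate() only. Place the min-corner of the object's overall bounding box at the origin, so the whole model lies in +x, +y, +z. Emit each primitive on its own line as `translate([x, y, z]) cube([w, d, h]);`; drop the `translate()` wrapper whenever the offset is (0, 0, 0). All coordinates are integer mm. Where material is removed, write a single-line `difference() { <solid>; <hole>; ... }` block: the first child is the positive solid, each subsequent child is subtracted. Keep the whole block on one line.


difference() { cube([5850, 160, 2470]); translate([4344, 0, 0]) cube([753, 160, 2009]); }
translate([0, 4640, 0]) cube([5850, 160, 2470]);
translate([0, 160, 0]) cube([160, 4480, 2470]);
translate([5690, 160, 0]) cube([160, 4480, 2470]);


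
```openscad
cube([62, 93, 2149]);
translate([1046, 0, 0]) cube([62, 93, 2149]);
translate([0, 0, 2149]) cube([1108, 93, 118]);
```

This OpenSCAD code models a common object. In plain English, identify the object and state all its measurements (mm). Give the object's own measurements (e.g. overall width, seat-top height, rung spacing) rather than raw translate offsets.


A door frame. The clear opening is 984 mm wide and 2149 mm high. Two 62 mm wide jambs, 93 mm deep, stand either side of the opening from the floor to the top of the opening. A 118 mm thick head sits across the top of both jambs, spanning the full outside width of the frame.


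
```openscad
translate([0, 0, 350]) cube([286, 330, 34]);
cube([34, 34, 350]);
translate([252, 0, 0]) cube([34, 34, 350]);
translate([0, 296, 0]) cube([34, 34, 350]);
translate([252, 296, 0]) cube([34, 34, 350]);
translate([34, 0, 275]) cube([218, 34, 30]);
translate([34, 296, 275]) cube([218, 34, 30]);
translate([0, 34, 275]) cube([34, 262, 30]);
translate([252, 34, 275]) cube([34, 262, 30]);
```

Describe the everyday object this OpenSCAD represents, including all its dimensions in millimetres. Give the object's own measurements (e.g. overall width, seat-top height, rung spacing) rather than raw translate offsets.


A four-legged stool. The seat is a 286×330×34 mm slab whose top surface is at z = 384 mm; four square legs, each 34×34 mm in cross-section, run from the floor (z = 0) to the underside of the seat, each flush with a corner of the seat. Four stretchers, 34 mm wide and 30 mm tall, connect adjacent legs with their undersides at z = 275 mm, each running between the inner faces of the legs it joins and aligned with the legs' outer faces on the other axis.


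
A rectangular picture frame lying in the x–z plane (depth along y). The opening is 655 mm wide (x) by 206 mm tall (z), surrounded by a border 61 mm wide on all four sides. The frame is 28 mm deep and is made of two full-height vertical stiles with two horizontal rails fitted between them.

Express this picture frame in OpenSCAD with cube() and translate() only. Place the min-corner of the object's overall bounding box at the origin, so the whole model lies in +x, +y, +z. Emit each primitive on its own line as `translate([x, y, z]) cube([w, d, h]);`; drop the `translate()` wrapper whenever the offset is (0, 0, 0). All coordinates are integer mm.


cube([61, 28, 328]);
translate([716, 0, 0]) cube([61, 28, 328]);
translate([61, 0, 0]) cube([655, 28, 61]);
translate([61, 0, 267]) cube([655, 28, 61]);


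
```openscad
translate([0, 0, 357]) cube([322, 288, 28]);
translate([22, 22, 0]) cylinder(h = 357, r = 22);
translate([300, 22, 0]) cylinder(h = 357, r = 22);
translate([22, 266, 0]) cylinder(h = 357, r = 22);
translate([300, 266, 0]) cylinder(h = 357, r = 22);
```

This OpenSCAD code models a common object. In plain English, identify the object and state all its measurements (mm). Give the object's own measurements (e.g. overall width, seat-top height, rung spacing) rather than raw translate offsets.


A four-legged stool. The seat is a 322×288×28 mm slab whose top surface is at z = 385 mm; four round legs, each 44 mm in diameter, run from the floor (z = 0) to the underside of the seat, each leg's axis is inset half a diameter from the nearest pair of seat edges (so the leg's bounding box is flush with the corner).


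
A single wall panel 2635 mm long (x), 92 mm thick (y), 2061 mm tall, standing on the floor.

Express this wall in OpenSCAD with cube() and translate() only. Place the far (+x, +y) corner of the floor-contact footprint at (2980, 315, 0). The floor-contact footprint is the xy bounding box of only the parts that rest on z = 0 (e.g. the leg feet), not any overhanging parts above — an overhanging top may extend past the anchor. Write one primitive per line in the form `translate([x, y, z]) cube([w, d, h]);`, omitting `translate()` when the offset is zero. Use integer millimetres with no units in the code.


translate([345, 223, 0]) cube([2635, 92, 2061]);


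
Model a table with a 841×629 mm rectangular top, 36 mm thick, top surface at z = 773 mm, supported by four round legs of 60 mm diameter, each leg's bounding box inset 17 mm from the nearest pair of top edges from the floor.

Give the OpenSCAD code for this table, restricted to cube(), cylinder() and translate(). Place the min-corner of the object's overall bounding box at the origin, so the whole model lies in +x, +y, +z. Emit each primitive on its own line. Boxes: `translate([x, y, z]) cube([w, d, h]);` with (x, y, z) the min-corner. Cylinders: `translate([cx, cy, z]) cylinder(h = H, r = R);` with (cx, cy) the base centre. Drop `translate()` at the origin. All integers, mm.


translate([0, 0, 737]) cube([841, 629, 36]);
translate([47, 47, 0]) cylinder(h = 737, r = 30);
translate([794, 47, 0]) cylinder(h = 737, r = 30);
translate([47, 582, 0]) cylinder(h = 737, r = 30);
translate([794, 582, 0]) cylinder(h = 737, r = 30);


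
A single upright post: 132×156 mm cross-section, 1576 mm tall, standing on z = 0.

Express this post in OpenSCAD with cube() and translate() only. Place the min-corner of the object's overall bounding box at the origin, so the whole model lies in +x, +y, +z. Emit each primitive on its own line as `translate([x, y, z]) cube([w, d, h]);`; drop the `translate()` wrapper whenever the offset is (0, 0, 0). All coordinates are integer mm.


cube([132, 156, 1576]);


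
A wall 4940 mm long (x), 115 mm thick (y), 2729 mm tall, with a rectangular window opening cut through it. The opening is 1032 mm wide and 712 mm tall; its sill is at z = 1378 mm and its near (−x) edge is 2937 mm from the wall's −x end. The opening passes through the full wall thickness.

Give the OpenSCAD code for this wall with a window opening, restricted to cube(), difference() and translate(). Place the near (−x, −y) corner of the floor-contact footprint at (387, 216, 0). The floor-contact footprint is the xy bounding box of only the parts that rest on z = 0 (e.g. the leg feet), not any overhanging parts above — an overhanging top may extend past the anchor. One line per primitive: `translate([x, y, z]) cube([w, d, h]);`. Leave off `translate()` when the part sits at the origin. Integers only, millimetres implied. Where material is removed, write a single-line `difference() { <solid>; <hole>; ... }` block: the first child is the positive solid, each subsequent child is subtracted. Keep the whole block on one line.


difference() { translate([387, 216, 0]) cube([4940, 115, 2729]); translate([3324, 216, 1378]) cube([1032, 115, 712]); }


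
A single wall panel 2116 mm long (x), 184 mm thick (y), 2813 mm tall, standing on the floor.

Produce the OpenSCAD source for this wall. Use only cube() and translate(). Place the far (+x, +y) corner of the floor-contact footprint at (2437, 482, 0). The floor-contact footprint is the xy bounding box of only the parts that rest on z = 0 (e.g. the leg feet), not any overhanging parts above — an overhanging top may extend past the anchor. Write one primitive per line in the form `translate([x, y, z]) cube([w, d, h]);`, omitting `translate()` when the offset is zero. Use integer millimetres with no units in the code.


translate([321, 298, 0]) cube([2116, 184, 2813]);


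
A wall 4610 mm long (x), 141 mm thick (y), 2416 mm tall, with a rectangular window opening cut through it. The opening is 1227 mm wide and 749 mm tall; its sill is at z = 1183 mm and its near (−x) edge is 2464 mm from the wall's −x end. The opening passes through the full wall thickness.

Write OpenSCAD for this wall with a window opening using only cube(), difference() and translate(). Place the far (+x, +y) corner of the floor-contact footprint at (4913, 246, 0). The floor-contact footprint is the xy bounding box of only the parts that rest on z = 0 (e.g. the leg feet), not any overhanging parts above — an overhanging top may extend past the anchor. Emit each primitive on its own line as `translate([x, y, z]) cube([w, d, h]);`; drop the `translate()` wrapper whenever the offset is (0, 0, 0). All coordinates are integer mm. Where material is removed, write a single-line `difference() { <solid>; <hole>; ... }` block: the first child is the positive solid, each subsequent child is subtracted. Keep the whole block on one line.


difference() { translate([303, 105, 0]) cube([4610, 141, 2416]); translate([2767, 105, 1183]) cube([1227, 141, 749]); }


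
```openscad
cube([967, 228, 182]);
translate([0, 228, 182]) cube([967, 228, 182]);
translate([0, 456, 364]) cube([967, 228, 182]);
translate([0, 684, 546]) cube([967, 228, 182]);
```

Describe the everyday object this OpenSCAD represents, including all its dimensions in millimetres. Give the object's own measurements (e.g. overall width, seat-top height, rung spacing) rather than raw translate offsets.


A straight staircase of 4 solid steps. Each step is 967 mm wide (x), 228 mm deep (y, the going) and 182 mm tall (the rise). The first step rests on the floor; each subsequent step sits one going further in +y and one rise higher in +z, directly behind and above the previous step with no overlap.
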